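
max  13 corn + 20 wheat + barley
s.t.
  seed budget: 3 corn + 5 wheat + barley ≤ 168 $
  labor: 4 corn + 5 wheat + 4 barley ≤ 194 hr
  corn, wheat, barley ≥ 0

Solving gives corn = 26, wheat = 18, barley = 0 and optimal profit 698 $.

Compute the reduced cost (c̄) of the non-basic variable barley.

Check each constraint at x*: seed budget 168/168 (tight); labor 194/194 (tight).
From A_Bᵀ y = c: 3·y_seed budget + 4·y_labor = 13; 5·y_seed budget + 5·y_labor = 20.
Solving: y_seed budget = 3, y_labor = 1.
Reduced cost of barley: c₃ − yᵀa₃ = 1 − (3·1 + 1·4) = 1 − 7 = -6.

-6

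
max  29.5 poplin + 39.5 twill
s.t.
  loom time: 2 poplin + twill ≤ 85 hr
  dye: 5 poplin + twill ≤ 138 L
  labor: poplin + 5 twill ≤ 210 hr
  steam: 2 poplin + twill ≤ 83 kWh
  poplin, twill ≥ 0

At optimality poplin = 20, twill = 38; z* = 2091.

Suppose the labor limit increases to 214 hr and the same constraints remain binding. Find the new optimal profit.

2119

At the optimum: loom time uses 78 of 85 (slack = 7); dye uses 138 of 138 (binding); labor uses 210 of 210 (binding); steam uses 78 of 83 (slack = 5).
Slack constraints have shadow price 0 (complementary slackness).
The binding rows give the dual system: 5·y_dye + 1·y_labor = 29.5 and 1·y_dye + 5·y_labor = 39.5.
Solving: y_dye = 4.5, y_labor = 7.
Δz = y_labor·Δb = 7 × (4) = 28, so new z* = 2091 + 28 = 2119.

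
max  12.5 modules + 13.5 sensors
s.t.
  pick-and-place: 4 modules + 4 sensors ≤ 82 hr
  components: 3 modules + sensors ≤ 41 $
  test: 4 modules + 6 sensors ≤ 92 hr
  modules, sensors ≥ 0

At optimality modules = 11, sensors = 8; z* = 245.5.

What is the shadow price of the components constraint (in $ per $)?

1.5

Binding: components and test. Non-binding: pick-and-place (6 unused).
By complementary slackness, y = 0 for the non-binding constraint.
The binding rows give the dual system: 3·y_components + 4·y_test = 12.5 and 1·y_components + 6·y_test = 13.5.
This yields shadow prices y_components = 1.5, y_test = 2.
Shadow price of components = 1.5.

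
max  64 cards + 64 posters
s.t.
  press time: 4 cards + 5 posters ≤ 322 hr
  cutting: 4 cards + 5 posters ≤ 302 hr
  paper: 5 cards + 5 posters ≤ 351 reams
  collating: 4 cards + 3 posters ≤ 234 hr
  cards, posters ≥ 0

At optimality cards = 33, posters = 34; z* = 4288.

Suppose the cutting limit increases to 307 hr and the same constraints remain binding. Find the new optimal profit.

4328

At the optimum: press time uses 302 of 322 (slack = 20); cutting uses 302 of 302 (binding); paper uses 335 of 351 (slack = 16); collating uses 234 of 234 (binding).
Slack constraints have shadow price 0 (complementary slackness).
From A_Bᵀ y = c: 4·y_cutting + 4·y_collating = 64; 5·y_cutting + 3·y_collating = 64.
Solving: y_cutting = 8, y_collating = 8.
Δz = y_cutting·Δb = 8 × (5) = 40, so new z* = 4288 + 40 = 4328.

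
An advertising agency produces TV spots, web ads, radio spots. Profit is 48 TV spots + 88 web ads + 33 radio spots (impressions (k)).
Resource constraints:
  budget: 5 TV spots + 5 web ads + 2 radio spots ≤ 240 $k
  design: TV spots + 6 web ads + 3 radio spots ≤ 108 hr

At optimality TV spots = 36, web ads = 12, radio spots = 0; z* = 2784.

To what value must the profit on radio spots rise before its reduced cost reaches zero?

Check each constraint at x*: budget 240/240 (tight); design 108/108 (tight).
From A_Bᵀ y = c: 5·y_budget + 1·y_design = 48; 5·y_budget + 6·y_design = 88.
This yields shadow prices y_budget = 8, y_design = 8.
radio spots enters the basis when its profit ≥ yᵀa₃ = 8·2 + 8·3 = 40.

40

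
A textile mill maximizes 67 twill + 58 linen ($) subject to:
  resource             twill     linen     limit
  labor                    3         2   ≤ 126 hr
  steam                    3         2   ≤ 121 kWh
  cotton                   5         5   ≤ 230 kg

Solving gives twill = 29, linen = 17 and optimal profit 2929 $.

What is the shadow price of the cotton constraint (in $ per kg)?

8

Check each constraint at x*: labor 121/126 (slack 5); steam 121/121 (tight); cotton 230/230 (tight).
By complementary slackness, y = 0 for the non-binding constraint.
The binding rows give the dual system: 3·y_steam + 5·y_cotton = 67 and 2·y_steam + 5·y_cotton = 58.
→ y_steam = 9 and y_cotton = 8.
Shadow price of cotton = 8.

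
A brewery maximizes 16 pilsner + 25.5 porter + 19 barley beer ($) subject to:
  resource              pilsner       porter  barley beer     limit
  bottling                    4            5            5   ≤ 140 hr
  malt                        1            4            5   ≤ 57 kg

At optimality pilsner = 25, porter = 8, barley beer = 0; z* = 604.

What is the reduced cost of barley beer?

Check each constraint at x*: bottling 140/140 (tight); malt 57/57 (tight).
Dual feasibility on the basic columns requires 4·y_bottling + 1·y_malt = 16, 5·y_bottling + 4·y_malt = 25.5.
This yields shadow prices y_bottling = 3.5, y_malt = 2.
Reduced cost of barley beer: c₃ − yᵀa₃ = 19 − (3.5·5 + 2·5) = 19 − 27.5 = -8.5.

-8.5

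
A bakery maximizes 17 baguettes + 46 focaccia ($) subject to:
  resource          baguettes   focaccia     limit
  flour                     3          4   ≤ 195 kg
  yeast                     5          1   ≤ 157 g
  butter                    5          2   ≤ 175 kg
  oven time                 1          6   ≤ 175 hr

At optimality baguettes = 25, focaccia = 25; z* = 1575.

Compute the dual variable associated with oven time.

7

Check each constraint at x*: flour 175/195 (slack 20); yeast 150/157 (slack 7); butter 175/175 (tight); oven time 175/175 (tight).
By complementary slackness, y = 0 for the non-binding constraints.
The binding rows give the dual system: 5·y_butter + 1·y_oven time = 17 and 2·y_butter + 6·y_oven time = 46.
→ y_butter = 2 and y_oven time = 7.
Shadow price of oven time = 7.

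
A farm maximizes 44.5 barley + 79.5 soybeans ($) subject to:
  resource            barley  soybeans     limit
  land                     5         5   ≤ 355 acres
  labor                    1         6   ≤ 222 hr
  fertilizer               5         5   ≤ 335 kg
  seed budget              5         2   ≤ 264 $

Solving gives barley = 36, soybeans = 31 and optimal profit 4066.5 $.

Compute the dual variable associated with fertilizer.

Check each constraint at x*: land 335/355 (slack 20); labor 222/222 (tight); fertilizer 335/335 (tight); seed budget 242/264 (slack 22).
Slack constraints have shadow price 0 (complementary slackness).
Dual feasibility on the basic columns requires 1·y_labor + 5·y_fertilizer = 44.5, 6·y_labor + 5·y_fertilizer = 79.5.
This yields shadow prices y_labor = 7, y_fertilizer = 7.5.
Shadow price of fertilizer = 7.5.

7.5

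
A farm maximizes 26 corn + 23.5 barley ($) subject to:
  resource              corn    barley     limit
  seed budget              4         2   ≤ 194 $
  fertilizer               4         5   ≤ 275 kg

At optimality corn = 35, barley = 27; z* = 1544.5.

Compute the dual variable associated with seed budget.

Check each constraint at x*: seed budget 194/194 (tight); fertilizer 275/275 (tight).
Dual feasibility on the basic columns requires 4·y_seed budget + 4·y_fertilizer = 26, 2·y_seed budget + 5·y_fertilizer = 23.5.
→ y_seed budget = 3 and y_fertilizer = 3.5.
Shadow price of seed budget = 3.

3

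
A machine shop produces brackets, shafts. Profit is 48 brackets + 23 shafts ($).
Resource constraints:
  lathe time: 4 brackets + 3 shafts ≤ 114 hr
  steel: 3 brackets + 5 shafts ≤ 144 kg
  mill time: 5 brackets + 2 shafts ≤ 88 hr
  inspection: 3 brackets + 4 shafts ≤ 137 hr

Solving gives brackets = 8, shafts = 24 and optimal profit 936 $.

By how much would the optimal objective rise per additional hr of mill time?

9

Check each constraint at x*: lathe time 104/114 (slack 10); steel 144/144 (tight); mill time 88/88 (tight); inspection 120/137 (slack 17).
By complementary slackness, y = 0 for the non-binding constraints.
The binding rows give the dual system: 3·y_steel + 5·y_mill time = 48 and 5·y_steel + 2·y_mill time = 23.
→ y_steel = 1 and y_mill time = 9.
Shadow price of mill time = 9.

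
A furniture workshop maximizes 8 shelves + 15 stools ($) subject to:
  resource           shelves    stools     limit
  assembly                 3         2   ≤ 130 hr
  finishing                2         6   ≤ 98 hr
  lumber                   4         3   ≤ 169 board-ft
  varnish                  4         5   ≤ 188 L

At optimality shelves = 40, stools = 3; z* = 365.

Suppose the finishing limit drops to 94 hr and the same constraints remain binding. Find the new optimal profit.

Check each constraint at x*: assembly 126/130 (slack 4); finishing 98/98 (tight); lumber 169/169 (tight); varnish 175/188 (slack 13).
By complementary slackness, y = 0 for the non-binding constraints.
From A_Bᵀ y = c: 2·y_finishing + 4·y_lumber = 8; 6·y_finishing + 3·y_lumber = 15.
→ y_finishing = 2 and y_lumber = 1.
Δz = y_finishing·Δb = 2 × (-4) = -8, so new z* = 365 − 8 = 357.

357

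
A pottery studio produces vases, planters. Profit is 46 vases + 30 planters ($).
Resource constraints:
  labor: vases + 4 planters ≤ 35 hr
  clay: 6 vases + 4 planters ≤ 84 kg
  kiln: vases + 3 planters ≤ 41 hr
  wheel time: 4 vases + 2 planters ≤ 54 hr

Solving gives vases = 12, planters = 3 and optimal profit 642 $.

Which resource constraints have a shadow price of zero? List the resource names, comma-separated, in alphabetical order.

labor: 24/35 (slack 11)
clay: 84/84 (binding)
kiln: 21/41 (slack 20)
wheel time: 54/54 (binding)
By complementary slackness, a constraint with positive slack has shadow price 0 → kiln, labor.

kiln, labor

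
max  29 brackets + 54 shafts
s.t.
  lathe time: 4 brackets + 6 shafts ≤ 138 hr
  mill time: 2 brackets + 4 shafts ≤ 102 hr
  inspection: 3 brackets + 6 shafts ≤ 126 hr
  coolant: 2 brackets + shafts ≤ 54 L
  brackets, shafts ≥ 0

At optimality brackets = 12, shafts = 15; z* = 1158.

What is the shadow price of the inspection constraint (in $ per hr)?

Check each constraint at x*: lathe time 138/138 (tight); mill time 84/102 (slack 18); inspection 126/126 (tight); coolant 39/54 (slack 15).
By complementary slackness, y = 0 for the non-binding constraints.
Dual feasibility on the basic columns requires 4·y_lathe time + 3·y_inspection = 29, 6·y_lathe time + 6·y_inspection = 54.
→ y_lathe time = 2 and y_inspection = 7.
Shadow price of inspection = 7.

7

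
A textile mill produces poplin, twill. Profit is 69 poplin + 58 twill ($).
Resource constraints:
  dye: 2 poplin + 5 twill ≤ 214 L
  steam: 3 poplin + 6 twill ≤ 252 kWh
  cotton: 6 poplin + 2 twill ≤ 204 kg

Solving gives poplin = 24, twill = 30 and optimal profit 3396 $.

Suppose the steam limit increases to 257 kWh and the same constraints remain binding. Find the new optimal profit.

3431

At the optimum: dye uses 198 of 214 (slack = 16); steam uses 252 of 252 (binding); cotton uses 204 of 204 (binding).
By complementary slackness, y = 0 for the non-binding constraint.
Dual feasibility on the basic columns requires 3·y_steam + 6·y_cotton = 69, 6·y_steam + 2·y_cotton = 58.
Solving: y_steam = 7, y_cotton = 8.
Δz = y_steam·Δb = 7 × (5) = 35, so new z* = 3396 + 35 = 3431.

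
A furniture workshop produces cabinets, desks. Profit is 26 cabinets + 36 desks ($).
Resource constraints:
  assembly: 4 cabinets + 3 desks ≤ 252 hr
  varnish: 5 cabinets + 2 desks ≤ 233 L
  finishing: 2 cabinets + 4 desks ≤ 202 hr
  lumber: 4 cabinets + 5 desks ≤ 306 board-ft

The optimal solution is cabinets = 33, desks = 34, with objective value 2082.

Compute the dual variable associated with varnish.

Check each constraint at x*: assembly 234/252 (slack 18); varnish 233/233 (tight); finishing 202/202 (tight); lumber 302/306 (slack 4).
Slack constraints have shadow price 0 (complementary slackness).
The binding rows give the dual system: 5·y_varnish + 2·y_finishing = 26 and 2·y_varnish + 4·y_finishing = 36.
→ y_varnish = 2 and y_finishing = 8.
Shadow price of varnish = 2.

2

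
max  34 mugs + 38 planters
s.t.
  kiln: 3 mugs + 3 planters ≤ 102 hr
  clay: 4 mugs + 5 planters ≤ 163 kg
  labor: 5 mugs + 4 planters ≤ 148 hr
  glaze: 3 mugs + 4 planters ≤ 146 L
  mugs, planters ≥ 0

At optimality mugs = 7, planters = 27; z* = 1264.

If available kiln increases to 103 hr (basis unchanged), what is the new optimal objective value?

At the optimum: kiln uses 102 of 102 (binding); clay uses 163 of 163 (binding); labor uses 143 of 148 (slack = 5); glaze uses 129 of 146 (slack = 17).
Since labor, glaze are not tight, their duals are 0.
Dual feasibility on the basic columns requires 3·y_kiln + 4·y_clay = 34, 3·y_kiln + 5·y_clay = 38.
This yields shadow prices y_kiln = 6, y_clay = 4.
Δz = y_kiln·Δb = 6 × (1) = 6, so new z* = 1264 + 6 = 1270.

1270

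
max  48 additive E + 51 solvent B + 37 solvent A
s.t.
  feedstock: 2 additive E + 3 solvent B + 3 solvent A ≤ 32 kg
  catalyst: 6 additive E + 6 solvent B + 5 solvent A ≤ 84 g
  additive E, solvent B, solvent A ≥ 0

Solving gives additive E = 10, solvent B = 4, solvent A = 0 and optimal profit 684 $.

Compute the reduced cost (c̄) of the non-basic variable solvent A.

At the optimum: feedstock uses 32 of 32 (binding); catalyst uses 84 of 84 (binding).
Dual feasibility on the basic columns requires 2·y_feedstock + 6·y_catalyst = 48, 3·y_feedstock + 6·y_catalyst = 51.
→ y_feedstock = 3 and y_catalyst = 7.
Reduced cost of solvent A: c₃ − yᵀa₃ = 37 − (3·3 + 7·5) = 37 − 44 = -7.

-7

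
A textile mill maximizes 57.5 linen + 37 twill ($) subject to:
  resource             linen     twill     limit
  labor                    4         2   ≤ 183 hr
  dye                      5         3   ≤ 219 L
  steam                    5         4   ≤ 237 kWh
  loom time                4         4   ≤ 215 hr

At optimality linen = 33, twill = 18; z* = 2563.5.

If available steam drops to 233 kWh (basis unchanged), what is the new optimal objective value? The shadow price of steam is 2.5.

Δb = -4, so new z* = 2563.5 + (2.5)·(-4) = 2563.5 − 10 = 2553.5.

2553.5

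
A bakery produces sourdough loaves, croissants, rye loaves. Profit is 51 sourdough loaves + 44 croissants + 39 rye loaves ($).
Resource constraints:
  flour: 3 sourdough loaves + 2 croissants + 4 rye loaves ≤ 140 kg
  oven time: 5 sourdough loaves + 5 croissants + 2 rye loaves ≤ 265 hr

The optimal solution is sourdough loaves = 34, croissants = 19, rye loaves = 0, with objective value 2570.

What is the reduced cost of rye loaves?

-1

Both flour and oven time are binding at x*.
From A_Bᵀ y = c: 3·y_flour + 5·y_oven time = 51; 2·y_flour + 5·y_oven time = 44.
→ y_flour = 7 and y_oven time = 6.
Reduced cost of rye loaves: c₃ − yᵀa₃ = 39 − (7·4 + 6·2) = 39 − 40 = -1.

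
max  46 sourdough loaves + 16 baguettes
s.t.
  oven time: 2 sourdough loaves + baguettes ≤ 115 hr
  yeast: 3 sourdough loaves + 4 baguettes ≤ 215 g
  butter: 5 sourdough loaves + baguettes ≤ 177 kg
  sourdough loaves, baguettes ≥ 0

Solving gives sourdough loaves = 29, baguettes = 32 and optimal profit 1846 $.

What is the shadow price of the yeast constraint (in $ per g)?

2

Binding: yeast and butter. Non-binding: oven time (25 unused).
Since oven time is not tight, its dual is 0.
The binding rows give the dual system: 3·y_yeast + 5·y_butter = 46 and 4·y_yeast + 1·y_butter = 16.
→ y_yeast = 2 and y_butter = 8.
Shadow price of yeast = 2.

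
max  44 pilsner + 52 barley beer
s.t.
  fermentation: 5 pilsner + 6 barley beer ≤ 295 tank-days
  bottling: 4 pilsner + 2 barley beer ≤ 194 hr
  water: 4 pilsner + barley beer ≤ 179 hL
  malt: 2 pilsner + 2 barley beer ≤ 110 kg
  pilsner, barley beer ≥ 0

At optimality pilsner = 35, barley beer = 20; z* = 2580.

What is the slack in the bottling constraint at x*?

14

bottling used = 4·35 + 2·20 = 180; slack = 194 − 180 = 14.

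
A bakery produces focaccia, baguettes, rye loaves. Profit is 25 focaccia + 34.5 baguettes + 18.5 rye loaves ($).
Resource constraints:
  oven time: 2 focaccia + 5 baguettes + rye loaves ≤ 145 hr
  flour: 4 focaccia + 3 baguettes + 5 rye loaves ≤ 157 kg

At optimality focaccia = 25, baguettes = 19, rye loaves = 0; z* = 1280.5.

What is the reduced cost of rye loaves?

Check each constraint at x*: oven time 145/145 (tight); flour 157/157 (tight).
From A_Bᵀ y = c: 2·y_oven time + 4·y_flour = 25; 5·y_oven time + 3·y_flour = 34.5.
Solving: y_oven time = 4.5, y_flour = 4.
Reduced cost of rye loaves: c₃ − yᵀa₃ = 18.5 − (4.5·1 + 4·5) = 18.5 − 24.5 = -6.

-6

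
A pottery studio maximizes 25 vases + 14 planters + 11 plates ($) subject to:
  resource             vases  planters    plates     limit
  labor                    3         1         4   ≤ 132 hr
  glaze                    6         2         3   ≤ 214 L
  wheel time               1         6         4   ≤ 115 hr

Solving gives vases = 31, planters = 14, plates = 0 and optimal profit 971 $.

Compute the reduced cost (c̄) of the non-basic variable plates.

At the optimum: labor uses 107 of 132 (slack = 25); glaze uses 214 of 214 (binding); wheel time uses 115 of 115 (binding).
By complementary slackness, y = 0 for the non-binding constraint.
From A_Bᵀ y = c: 6·y_glaze + 1·y_wheel time = 25; 2·y_glaze + 6·y_wheel time = 14.
→ y_glaze = 4 and y_wheel time = 1.
Reduced cost of plates: c₃ − yᵀa₃ = 11 − (4·3 + 1·4) = 11 − 16 = -5.

-5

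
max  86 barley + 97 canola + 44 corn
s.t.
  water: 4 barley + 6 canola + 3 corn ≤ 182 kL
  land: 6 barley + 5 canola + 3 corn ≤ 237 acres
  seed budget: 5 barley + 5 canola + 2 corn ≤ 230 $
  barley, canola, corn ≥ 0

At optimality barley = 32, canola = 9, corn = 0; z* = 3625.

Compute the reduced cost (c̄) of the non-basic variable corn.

Binding: water and land. Non-binding: seed budget (25 unused).
Slack constraints have shadow price 0 (complementary slackness).
From A_Bᵀ y = c: 4·y_water + 6·y_land = 86; 6·y_water + 5·y_land = 97.
Solving: y_water = 9.5, y_land = 8.
Reduced cost of corn: c₃ − yᵀa₃ = 44 − (9.5·3 + 8·3) = 44 − 52.5 = -8.5.

-8.5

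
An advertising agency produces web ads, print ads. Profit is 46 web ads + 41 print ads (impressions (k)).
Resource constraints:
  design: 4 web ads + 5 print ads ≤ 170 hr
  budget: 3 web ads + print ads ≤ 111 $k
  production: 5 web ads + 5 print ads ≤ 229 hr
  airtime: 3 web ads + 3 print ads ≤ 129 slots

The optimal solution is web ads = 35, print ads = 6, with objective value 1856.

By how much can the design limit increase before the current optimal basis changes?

11

Binding constraints: design, budget. The basis is B = [[4,5],[3,1]] with det -11.
Per unit increase in design, x* moves by d = (-0.0909, 0.2727).
The basis stays optimal until airtime becomes binding; allowable increase = 11 hr.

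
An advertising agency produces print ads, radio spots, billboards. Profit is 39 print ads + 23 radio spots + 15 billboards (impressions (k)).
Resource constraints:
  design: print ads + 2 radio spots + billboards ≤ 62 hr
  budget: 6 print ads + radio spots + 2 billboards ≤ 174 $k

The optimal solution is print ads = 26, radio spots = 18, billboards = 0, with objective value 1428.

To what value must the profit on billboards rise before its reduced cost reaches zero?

19

Check each constraint at x*: design 62/62 (tight); budget 174/174 (tight).
Dual feasibility on the basic columns requires 1·y_design + 6·y_budget = 39, 2·y_design + 1·y_budget = 23.
→ y_design = 9 and y_budget = 5.
billboards enters the basis when its profit ≥ yᵀa₃ = 9·1 + 5·2 = 19.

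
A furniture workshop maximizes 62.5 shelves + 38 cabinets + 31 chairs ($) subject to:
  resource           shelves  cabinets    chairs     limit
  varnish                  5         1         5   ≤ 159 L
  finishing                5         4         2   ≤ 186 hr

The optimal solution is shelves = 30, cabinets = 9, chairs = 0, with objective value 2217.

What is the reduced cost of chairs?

-6

Check each constraint at x*: varnish 159/159 (tight); finishing 186/186 (tight).
From A_Bᵀ y = c: 5·y_varnish + 5·y_finishing = 62.5; 1·y_varnish + 4·y_finishing = 38.
→ y_varnish = 4 and y_finishing = 8.5.
Reduced cost of chairs: c₃ − yᵀa₃ = 31 − (4·5 + 8.5·2) = 31 − 37 = -6.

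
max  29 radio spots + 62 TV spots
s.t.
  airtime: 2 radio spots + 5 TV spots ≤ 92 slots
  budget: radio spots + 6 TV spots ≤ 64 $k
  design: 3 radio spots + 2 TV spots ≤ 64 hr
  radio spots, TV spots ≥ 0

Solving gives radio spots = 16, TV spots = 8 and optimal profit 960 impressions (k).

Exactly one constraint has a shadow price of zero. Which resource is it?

airtime: 72/92 (slack 20)
budget: 64/64 (binding)
design: 64/64 (binding)
By complementary slackness, a constraint with positive slack has shadow price 0 → airtime.

airtime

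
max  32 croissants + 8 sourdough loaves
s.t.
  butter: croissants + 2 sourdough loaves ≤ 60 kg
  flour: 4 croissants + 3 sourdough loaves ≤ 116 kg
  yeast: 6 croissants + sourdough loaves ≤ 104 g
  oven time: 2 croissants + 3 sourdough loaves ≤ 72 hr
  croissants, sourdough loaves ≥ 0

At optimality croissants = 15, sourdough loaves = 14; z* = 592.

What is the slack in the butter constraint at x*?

butter used = 1·15 + 2·14 = 43; slack = 60 − 43 = 17.

17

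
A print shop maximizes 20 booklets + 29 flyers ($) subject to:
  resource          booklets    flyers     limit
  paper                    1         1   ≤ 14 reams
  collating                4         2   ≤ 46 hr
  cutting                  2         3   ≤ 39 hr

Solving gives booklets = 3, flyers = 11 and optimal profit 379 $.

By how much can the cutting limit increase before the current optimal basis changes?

Binding constraints: paper, cutting. The basis is B = [[1,1],[2,3]] with det 1.
Per unit increase in cutting, x* moves by d = (-1, 1).
The basis stays optimal until booklets reaches 0; allowable increase = 3 hr.

3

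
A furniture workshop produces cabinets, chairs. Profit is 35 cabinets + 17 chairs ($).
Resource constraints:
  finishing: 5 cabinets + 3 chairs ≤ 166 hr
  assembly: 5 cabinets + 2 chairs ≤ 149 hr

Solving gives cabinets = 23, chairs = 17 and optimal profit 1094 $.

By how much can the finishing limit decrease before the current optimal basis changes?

Binding constraints: finishing, assembly. The basis is B = [[5,3],[5,2]] with det -5.
Per unit decrease in finishing, x* moves by d = (0.4, -1).
The basis stays optimal until chairs reaches 0; allowable decrease = 17 hr.

17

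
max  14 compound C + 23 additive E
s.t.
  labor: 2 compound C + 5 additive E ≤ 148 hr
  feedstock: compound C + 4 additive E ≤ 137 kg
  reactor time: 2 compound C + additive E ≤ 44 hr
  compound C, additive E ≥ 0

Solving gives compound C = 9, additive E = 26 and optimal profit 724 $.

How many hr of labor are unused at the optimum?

labor used = 2·9 + 5·26 = 148; slack = 148 − 148 = 0.

0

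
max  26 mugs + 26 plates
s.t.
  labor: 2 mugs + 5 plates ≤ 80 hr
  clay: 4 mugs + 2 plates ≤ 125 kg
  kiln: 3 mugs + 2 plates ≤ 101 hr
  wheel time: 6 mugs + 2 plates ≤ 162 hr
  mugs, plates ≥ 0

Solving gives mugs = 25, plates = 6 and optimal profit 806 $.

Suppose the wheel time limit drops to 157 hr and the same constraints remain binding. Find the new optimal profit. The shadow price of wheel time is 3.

Δb = -5, so new z* = 806 + (3)·(-5) = 806 − 15 = 791.

791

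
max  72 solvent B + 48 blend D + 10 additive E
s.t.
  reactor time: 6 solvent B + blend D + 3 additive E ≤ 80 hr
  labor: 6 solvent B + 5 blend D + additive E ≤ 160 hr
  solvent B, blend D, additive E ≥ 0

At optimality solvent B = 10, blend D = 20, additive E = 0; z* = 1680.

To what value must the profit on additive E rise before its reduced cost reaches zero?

At the optimum: reactor time uses 80 of 80 (binding); labor uses 160 of 160 (binding).
From A_Bᵀ y = c: 6·y_reactor time + 6·y_labor = 72; 1·y_reactor time + 5·y_labor = 48.
Solving: y_reactor time = 3, y_labor = 9.
additive E enters the basis when its profit ≥ yᵀa₃ = 3·3 + 9·1 = 18.

18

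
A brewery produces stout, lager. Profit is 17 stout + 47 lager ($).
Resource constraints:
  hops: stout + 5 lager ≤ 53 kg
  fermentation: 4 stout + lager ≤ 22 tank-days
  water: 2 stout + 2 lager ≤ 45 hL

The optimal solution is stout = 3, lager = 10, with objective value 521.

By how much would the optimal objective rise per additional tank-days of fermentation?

2

Check each constraint at x*: hops 53/53 (tight); fermentation 22/22 (tight); water 26/45 (slack 19).
Since water is not tight, its dual is 0.
From A_Bᵀ y = c: 1·y_hops + 4·y_fermentation = 17; 5·y_hops + 1·y_fermentation = 47.
→ y_hops = 9 and y_fermentation = 2.
Shadow price of fermentation = 2.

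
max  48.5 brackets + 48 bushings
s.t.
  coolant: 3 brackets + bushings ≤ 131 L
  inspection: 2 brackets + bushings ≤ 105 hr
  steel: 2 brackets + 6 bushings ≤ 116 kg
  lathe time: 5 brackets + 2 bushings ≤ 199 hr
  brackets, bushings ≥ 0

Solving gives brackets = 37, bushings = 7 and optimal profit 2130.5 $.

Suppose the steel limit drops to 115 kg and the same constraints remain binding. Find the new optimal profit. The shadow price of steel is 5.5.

2125

Δb = -1, so new z* = 2130.5 + (5.5)·(-1) = 2130.5 − 5.5 = 2125.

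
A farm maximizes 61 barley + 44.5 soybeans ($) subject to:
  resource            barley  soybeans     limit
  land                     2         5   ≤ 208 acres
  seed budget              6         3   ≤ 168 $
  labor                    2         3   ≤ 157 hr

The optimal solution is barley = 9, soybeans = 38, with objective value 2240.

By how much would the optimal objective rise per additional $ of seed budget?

9

At the optimum: land uses 208 of 208 (binding); seed budget uses 168 of 168 (binding); labor uses 132 of 157 (slack = 25).
Since labor is not tight, its dual is 0.
Dual feasibility on the basic columns requires 2·y_land + 6·y_seed budget = 61, 5·y_land + 3·y_seed budget = 44.5.
This yields shadow prices y_land = 3.5, y_seed budget = 9.
Shadow price of seed budget = 9.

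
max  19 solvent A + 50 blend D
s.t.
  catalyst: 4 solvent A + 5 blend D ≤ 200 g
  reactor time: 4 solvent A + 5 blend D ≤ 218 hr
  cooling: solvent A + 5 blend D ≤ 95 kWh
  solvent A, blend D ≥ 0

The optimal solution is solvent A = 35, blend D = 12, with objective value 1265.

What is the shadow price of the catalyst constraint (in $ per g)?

Binding: catalyst and cooling. Non-binding: reactor time (18 unused).
By complementary slackness, y = 0 for the non-binding constraint.
Dual feasibility on the basic columns requires 4·y_catalyst + 1·y_cooling = 19, 5·y_catalyst + 5·y_cooling = 50.
Solving: y_catalyst = 3, y_cooling = 7.
Shadow price of catalyst = 3.

3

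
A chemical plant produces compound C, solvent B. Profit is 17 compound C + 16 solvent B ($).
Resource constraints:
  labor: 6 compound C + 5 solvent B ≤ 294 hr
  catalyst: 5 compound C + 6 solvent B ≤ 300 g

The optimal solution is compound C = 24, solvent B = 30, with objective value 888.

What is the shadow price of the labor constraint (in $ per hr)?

Both labor and catalyst are binding at x*.
The binding rows give the dual system: 6·y_labor + 5·y_catalyst = 17 and 5·y_labor + 6·y_catalyst = 16.
Solving: y_labor = 2, y_catalyst = 1.
Shadow price of labor = 2.

2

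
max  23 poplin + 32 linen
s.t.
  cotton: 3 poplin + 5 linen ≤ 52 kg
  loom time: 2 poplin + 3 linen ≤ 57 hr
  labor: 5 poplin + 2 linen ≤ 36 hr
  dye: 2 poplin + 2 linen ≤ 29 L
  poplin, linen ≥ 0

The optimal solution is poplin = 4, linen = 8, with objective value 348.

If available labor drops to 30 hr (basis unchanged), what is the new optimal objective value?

342

At the optimum: cotton uses 52 of 52 (binding); loom time uses 32 of 57 (slack = 25); labor uses 36 of 36 (binding); dye uses 24 of 29 (slack = 5).
Slack constraints have shadow price 0 (complementary slackness).
From A_Bᵀ y = c: 3·y_cotton + 5·y_labor = 23; 5·y_cotton + 2·y_labor = 32.
This yields shadow prices y_cotton = 6, y_labor = 1.
Δz = y_labor·Δb = 1 × (-6) = -6, so new z* = 348 − 6 = 342.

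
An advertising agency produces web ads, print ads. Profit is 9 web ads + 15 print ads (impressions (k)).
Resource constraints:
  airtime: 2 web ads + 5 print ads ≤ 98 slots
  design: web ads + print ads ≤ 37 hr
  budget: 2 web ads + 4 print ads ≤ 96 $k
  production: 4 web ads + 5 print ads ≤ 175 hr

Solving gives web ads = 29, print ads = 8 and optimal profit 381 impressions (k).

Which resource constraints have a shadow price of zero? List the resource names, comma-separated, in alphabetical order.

budget, production

airtime: 98/98 (binding)
design: 37/37 (binding)
budget: 90/96 (slack 6)
production: 156/175 (slack 19)
By complementary slackness, a constraint with positive slack has shadow price 0 → budget, production.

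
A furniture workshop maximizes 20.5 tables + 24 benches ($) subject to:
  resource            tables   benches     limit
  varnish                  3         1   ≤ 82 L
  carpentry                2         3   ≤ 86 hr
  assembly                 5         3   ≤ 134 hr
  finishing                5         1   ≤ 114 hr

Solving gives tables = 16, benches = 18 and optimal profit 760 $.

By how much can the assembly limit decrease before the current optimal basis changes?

Binding constraints: carpentry, assembly. The basis is B = [[2,3],[5,3]] with det -9.
Per unit decrease in assembly, x* moves by d = (-0.3333, 0.2222).
The basis stays optimal until tables reaches 0; allowable decrease = 48 hr.

48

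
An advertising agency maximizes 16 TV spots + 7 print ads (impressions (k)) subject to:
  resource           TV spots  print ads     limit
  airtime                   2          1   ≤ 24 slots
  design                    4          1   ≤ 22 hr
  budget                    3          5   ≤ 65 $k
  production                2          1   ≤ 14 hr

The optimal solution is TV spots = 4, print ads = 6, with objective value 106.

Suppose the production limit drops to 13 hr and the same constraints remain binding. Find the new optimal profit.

Check each constraint at x*: airtime 14/24 (slack 10); design 22/22 (tight); budget 42/65 (slack 23); production 14/14 (tight).
Since airtime, budget are not tight, their duals are 0.
From A_Bᵀ y = c: 4·y_design + 2·y_production = 16; 1·y_design + 1·y_production = 7.
Solving: y_design = 1, y_production = 6.
Δz = y_production·Δb = 6 × (-1) = -6, so new z* = 106 − 6 = 100.

100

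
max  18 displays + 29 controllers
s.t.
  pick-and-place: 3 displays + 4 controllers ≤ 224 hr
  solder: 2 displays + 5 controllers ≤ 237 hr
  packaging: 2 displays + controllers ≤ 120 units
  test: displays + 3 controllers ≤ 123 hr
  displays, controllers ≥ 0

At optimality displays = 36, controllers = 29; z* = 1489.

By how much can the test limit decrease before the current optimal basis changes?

19

Binding constraints: pick-and-place, test. The basis is B = [[3,4],[1,3]] with det 5.
Per unit decrease in test, x* moves by d = (0.8, -0.6).
The basis stays optimal until packaging becomes binding; allowable decrease = 19 hr.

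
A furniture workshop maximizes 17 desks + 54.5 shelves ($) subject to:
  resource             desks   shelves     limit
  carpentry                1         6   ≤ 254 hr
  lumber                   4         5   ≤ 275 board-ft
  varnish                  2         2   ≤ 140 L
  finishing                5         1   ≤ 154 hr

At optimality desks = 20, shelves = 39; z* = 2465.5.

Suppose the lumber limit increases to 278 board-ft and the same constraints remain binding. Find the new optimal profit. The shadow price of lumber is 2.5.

Δb = 3, so new z* = 2465.5 + (2.5)·(3) = 2465.5 + 7.5 = 2473.

2473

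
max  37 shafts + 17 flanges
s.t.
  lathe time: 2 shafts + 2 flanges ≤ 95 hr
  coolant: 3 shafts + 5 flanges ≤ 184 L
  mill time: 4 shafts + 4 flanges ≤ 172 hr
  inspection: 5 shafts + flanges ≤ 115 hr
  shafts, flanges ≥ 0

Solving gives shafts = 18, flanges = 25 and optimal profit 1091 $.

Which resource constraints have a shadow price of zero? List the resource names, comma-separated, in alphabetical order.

coolant, lathe time

lathe time: 86/95 (slack 9)
coolant: 179/184 (slack 5)
mill time: 172/172 (binding)
inspection: 115/115 (binding)
By complementary slackness, a constraint with positive slack has shadow price 0 → coolant, lathe time.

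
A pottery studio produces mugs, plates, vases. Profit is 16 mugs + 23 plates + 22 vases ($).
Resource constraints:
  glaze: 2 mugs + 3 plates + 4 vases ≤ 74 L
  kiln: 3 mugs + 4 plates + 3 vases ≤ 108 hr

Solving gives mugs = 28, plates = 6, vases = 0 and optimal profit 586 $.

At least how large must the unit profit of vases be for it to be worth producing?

26

At the optimum: glaze uses 74 of 74 (binding); kiln uses 108 of 108 (binding).
Dual feasibility on the basic columns requires 2·y_glaze + 3·y_kiln = 16, 3·y_glaze + 4·y_kiln = 23.
Solving: y_glaze = 5, y_kiln = 2.
vases enters the basis when its profit ≥ yᵀa₃ = 5·4 + 2·3 = 26.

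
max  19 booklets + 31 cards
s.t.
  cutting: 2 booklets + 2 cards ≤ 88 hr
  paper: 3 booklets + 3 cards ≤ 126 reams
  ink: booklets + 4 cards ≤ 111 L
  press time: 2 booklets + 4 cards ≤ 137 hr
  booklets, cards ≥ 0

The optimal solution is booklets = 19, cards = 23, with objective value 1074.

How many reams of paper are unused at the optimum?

0

paper used = 3·19 + 3·23 = 126; slack = 126 − 126 = 0.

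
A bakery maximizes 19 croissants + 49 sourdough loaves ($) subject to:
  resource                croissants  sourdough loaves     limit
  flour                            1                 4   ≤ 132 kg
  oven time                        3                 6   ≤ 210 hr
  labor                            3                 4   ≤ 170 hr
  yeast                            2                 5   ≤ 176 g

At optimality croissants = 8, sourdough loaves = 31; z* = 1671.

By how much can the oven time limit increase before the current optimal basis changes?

10

Binding constraints: flour, oven time. The basis is B = [[1,4],[3,6]] with det -6.
Per unit increase in oven time, x* moves by d = (0.6667, -0.1667).
The basis stays optimal until yeast becomes binding; allowable increase = 10 hr.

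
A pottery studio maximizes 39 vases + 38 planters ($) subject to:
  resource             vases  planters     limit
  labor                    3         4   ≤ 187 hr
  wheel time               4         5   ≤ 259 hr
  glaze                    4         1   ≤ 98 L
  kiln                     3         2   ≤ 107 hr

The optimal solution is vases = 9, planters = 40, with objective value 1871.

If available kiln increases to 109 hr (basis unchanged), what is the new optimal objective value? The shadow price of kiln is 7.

Δb = 2, so new z* = 1871 + (7)·(2) = 1871 + 14 = 1885.

1885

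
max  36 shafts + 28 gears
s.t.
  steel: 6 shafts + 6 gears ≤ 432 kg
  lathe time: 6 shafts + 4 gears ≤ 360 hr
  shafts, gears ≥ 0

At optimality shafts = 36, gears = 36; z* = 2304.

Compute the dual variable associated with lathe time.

At the optimum: steel uses 432 of 432 (binding); lathe time uses 360 of 360 (binding).
The binding rows give the dual system: 6·y_steel + 6·y_lathe time = 36 and 6·y_steel + 4·y_lathe time = 28.
This yields shadow prices y_steel = 2, y_lathe time = 4.
Shadow price of lathe time = 4.

4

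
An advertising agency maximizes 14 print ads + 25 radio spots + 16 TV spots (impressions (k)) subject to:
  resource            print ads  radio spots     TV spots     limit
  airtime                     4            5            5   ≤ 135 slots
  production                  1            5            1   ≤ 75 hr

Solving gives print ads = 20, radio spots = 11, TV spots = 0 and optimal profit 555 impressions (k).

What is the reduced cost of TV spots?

-1

At the optimum: airtime uses 135 of 135 (binding); production uses 75 of 75 (binding).
From A_Bᵀ y = c: 4·y_airtime + 1·y_production = 14; 5·y_airtime + 5·y_production = 25.
→ y_airtime = 3 and y_production = 2.
Reduced cost of TV spots: c₃ − yᵀa₃ = 16 − (3·5 + 2·1) = 16 − 17 = -1.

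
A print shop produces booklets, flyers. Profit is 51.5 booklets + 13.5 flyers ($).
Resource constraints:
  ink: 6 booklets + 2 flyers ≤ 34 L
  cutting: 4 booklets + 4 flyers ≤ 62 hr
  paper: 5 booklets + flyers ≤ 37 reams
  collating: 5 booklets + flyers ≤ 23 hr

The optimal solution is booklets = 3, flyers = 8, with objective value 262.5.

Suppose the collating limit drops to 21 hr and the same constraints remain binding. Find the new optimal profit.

251.5

Check each constraint at x*: ink 34/34 (tight); cutting 44/62 (slack 18); paper 23/37 (slack 14); collating 23/23 (tight).
Slack constraints have shadow price 0 (complementary slackness).
From A_Bᵀ y = c: 6·y_ink + 5·y_collating = 51.5; 2·y_ink + 1·y_collating = 13.5.
This yields shadow prices y_ink = 4, y_collating = 5.5.
Δz = y_collating·Δb = 5.5 × (-2) = -11, so new z* = 262.5 − 11 = 251.5.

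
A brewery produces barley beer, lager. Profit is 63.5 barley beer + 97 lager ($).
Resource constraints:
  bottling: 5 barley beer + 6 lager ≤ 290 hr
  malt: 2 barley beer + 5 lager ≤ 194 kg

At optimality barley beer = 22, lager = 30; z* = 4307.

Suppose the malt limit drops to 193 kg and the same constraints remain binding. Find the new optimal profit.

4299

Both bottling and malt are binding at x*.
From A_Bᵀ y = c: 5·y_bottling + 2·y_malt = 63.5; 6·y_bottling + 5·y_malt = 97.
Solving: y_bottling = 9.5, y_malt = 8.
Δz = y_malt·Δb = 8 × (-1) = -8, so new z* = 4307 − 8 = 4299.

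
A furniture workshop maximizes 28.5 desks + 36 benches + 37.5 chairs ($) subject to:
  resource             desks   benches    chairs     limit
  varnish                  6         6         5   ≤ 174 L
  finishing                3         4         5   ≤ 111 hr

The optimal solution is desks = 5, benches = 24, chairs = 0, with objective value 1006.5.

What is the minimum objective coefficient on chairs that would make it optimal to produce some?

42.5

At the optimum: varnish uses 174 of 174 (binding); finishing uses 111 of 111 (binding).
From A_Bᵀ y = c: 6·y_varnish + 3·y_finishing = 28.5; 6·y_varnish + 4·y_finishing = 36.
→ y_varnish = 1 and y_finishing = 7.5.
chairs enters the basis when its profit ≥ yᵀa₃ = 1·5 + 7.5·5 = 42.5.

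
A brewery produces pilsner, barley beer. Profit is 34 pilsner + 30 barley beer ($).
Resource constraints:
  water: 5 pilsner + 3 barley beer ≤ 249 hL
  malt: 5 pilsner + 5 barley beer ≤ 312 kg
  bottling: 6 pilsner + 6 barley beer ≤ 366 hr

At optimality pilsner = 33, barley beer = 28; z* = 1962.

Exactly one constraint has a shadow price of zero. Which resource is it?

water: 249/249 (binding)
malt: 305/312 (slack 7)
bottling: 366/366 (binding)
By complementary slackness, a constraint with positive slack has shadow price 0 → malt.

malt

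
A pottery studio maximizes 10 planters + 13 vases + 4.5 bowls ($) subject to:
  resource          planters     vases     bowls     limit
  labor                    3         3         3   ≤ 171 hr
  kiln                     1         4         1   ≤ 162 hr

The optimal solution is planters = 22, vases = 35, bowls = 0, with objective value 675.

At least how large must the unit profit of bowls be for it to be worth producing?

10

Check each constraint at x*: labor 171/171 (tight); kiln 162/162 (tight).
From A_Bᵀ y = c: 3·y_labor + 1·y_kiln = 10; 3·y_labor + 4·y_kiln = 13.
This yields shadow prices y_labor = 3, y_kiln = 1.
bowls enters the basis when its profit ≥ yᵀa₃ = 3·3 + 1·1 = 10.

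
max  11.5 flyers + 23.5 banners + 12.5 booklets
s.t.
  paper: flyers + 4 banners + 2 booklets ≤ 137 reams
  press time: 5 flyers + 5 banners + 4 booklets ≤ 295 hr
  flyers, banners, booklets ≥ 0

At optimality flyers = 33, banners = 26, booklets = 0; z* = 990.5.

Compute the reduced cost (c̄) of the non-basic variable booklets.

Both paper and press time are binding at x*.
The binding rows give the dual system: 1·y_paper + 5·y_press time = 11.5 and 4·y_paper + 5·y_press time = 23.5.
Solving: y_paper = 4, y_press time = 1.5.
Reduced cost of booklets: c₃ − yᵀa₃ = 12.5 − (4·2 + 1.5·4) = 12.5 − 14 = -1.5.

-1.5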